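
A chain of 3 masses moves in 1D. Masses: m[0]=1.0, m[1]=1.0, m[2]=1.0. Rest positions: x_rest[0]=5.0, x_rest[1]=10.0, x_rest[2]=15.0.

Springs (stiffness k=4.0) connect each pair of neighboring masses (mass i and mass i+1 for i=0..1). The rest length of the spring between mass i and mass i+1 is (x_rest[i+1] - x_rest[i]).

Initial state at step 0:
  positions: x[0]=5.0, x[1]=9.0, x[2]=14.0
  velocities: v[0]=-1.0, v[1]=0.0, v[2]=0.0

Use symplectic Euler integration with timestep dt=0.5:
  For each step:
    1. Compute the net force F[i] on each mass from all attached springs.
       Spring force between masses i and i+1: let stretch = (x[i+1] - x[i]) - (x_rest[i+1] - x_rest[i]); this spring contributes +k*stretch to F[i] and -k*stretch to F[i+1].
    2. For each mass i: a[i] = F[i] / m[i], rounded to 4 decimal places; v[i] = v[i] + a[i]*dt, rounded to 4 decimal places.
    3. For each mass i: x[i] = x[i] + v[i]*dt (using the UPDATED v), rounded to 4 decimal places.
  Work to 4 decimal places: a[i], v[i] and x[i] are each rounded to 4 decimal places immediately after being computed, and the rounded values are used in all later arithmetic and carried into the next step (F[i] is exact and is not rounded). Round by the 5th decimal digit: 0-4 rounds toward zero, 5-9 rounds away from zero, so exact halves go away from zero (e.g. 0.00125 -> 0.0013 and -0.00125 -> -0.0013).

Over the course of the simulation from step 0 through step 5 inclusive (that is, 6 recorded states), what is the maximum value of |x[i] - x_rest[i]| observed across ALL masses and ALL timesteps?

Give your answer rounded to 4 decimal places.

Answer: 2.0000

Derivation:
Step 0: x=[5.0000 9.0000 14.0000] v=[-1.0000 0.0000 0.0000]
Step 1: x=[3.5000 10.0000 14.0000] v=[-3.0000 2.0000 0.0000]
Step 2: x=[3.5000 8.5000 15.0000] v=[0.0000 -3.0000 2.0000]
Step 3: x=[3.5000 8.5000 14.5000] v=[0.0000 0.0000 -1.0000]
Step 4: x=[3.5000 9.5000 13.0000] v=[0.0000 2.0000 -3.0000]
Step 5: x=[4.5000 8.0000 13.0000] v=[2.0000 -3.0000 0.0000]
Max displacement = 2.0000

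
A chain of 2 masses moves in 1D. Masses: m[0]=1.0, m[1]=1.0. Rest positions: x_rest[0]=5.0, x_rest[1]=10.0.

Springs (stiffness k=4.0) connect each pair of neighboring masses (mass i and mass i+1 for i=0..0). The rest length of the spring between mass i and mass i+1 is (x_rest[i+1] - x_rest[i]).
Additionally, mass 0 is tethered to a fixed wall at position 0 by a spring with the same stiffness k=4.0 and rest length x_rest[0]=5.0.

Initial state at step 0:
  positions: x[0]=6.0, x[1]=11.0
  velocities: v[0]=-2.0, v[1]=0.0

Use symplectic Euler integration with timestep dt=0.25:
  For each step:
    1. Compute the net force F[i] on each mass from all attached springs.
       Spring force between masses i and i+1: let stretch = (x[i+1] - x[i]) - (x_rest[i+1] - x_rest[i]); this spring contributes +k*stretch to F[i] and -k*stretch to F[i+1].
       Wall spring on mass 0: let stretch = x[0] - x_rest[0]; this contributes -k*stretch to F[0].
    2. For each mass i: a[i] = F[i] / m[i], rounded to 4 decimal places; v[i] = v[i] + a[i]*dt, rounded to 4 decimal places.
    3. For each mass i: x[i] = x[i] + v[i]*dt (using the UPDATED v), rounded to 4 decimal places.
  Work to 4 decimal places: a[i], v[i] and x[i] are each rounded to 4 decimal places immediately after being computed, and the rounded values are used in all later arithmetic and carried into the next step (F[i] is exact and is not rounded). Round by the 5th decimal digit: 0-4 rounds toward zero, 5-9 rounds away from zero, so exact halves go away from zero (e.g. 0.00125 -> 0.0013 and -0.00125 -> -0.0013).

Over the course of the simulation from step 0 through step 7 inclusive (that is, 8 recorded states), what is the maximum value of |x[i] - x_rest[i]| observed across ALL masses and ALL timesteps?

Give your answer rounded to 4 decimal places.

Step 0: x=[6.0000 11.0000] v=[-2.0000 0.0000]
Step 1: x=[5.2500 11.0000] v=[-3.0000 0.0000]
Step 2: x=[4.6250 10.8125] v=[-2.5000 -0.7500]
Step 3: x=[4.3906 10.3281] v=[-0.9375 -1.9375]
Step 4: x=[4.5430 9.6094] v=[0.6094 -2.8750]
Step 5: x=[4.8262 8.8741] v=[1.1328 -2.9414]
Step 6: x=[4.9148 8.3768] v=[0.3545 -1.9893]
Step 7: x=[4.6402 8.2640] v=[-1.0983 -0.4513]
Max displacement = 1.7360

Answer: 1.7360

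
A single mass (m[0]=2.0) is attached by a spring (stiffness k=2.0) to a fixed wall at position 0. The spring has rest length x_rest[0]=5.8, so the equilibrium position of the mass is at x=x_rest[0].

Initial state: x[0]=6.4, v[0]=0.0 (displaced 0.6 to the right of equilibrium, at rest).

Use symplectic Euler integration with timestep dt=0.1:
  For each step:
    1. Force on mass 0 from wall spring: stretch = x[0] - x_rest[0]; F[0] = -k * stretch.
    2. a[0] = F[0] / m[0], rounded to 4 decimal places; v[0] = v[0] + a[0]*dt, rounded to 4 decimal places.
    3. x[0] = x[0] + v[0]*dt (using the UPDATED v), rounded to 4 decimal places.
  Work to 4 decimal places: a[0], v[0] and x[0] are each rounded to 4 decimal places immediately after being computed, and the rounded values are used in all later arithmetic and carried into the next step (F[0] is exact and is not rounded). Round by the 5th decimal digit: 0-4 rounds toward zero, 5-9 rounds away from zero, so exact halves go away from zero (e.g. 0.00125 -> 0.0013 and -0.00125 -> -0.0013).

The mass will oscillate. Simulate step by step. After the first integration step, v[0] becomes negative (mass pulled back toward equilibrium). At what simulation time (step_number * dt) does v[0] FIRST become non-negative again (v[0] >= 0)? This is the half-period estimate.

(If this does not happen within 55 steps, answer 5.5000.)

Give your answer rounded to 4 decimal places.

Step 0: x=[6.4000] v=[0.0000]
Step 1: x=[6.3940] v=[-0.0600]
Step 2: x=[6.3821] v=[-0.1194]
Step 3: x=[6.3643] v=[-0.1776]
Step 4: x=[6.3409] v=[-0.2340]
Step 5: x=[6.3121] v=[-0.2881]
Step 6: x=[6.2782] v=[-0.3393]
Step 7: x=[6.2395] v=[-0.3871]
Step 8: x=[6.1964] v=[-0.4311]
Step 9: x=[6.1493] v=[-0.4707]
Step 10: x=[6.0987] v=[-0.5056]
Step 11: x=[6.0452] v=[-0.5355]
Step 12: x=[5.9892] v=[-0.5600]
Step 13: x=[5.9313] v=[-0.5789]
Step 14: x=[5.8721] v=[-0.5920]
Step 15: x=[5.8122] v=[-0.5992]
Step 16: x=[5.7522] v=[-0.6004]
Step 17: x=[5.6926] v=[-0.5956]
Step 18: x=[5.6341] v=[-0.5849]
Step 19: x=[5.5773] v=[-0.5683]
Step 20: x=[5.5227] v=[-0.5460]
Step 21: x=[5.4709] v=[-0.5183]
Step 22: x=[5.4224] v=[-0.4854]
Step 23: x=[5.3776] v=[-0.4476]
Step 24: x=[5.3371] v=[-0.4054]
Step 25: x=[5.3012] v=[-0.3591]
Step 26: x=[5.2703] v=[-0.3092]
Step 27: x=[5.2447] v=[-0.2562]
Step 28: x=[5.2246] v=[-0.2007]
Step 29: x=[5.2103] v=[-0.1432]
Step 30: x=[5.2019] v=[-0.0842]
Step 31: x=[5.1995] v=[-0.0244]
Step 32: x=[5.2031] v=[0.0357]
First v>=0 after going negative at step 32, time=3.2000

Answer: 3.2000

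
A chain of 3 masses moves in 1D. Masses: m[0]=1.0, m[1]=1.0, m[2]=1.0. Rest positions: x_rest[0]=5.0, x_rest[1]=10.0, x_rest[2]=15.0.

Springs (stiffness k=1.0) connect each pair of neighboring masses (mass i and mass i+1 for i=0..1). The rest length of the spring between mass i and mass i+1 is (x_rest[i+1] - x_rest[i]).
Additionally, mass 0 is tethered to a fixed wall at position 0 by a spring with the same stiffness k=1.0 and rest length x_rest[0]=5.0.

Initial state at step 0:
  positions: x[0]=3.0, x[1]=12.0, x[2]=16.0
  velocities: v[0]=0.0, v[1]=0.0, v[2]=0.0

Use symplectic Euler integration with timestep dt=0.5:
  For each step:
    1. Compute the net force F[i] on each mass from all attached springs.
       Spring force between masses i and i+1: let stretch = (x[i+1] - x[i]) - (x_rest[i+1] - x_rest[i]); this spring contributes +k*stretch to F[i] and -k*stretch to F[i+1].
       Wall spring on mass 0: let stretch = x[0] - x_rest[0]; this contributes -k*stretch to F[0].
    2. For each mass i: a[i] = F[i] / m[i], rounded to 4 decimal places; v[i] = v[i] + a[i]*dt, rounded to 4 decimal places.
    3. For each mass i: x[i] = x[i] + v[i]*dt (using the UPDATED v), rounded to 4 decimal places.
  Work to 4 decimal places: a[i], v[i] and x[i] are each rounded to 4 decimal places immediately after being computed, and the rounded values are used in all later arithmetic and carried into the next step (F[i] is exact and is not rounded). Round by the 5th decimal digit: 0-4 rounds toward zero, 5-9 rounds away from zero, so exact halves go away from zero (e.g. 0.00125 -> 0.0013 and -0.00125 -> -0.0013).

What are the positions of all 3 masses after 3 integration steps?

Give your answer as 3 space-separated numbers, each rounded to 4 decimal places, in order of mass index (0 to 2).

Answer: 7.4844 8.9219 15.9844

Derivation:
Step 0: x=[3.0000 12.0000 16.0000] v=[0.0000 0.0000 0.0000]
Step 1: x=[4.5000 10.7500 16.2500] v=[3.0000 -2.5000 0.5000]
Step 2: x=[6.4375 9.3125 16.3750] v=[3.8750 -2.8750 0.2500]
Step 3: x=[7.4844 8.9219 15.9844] v=[2.0938 -0.7813 -0.7813]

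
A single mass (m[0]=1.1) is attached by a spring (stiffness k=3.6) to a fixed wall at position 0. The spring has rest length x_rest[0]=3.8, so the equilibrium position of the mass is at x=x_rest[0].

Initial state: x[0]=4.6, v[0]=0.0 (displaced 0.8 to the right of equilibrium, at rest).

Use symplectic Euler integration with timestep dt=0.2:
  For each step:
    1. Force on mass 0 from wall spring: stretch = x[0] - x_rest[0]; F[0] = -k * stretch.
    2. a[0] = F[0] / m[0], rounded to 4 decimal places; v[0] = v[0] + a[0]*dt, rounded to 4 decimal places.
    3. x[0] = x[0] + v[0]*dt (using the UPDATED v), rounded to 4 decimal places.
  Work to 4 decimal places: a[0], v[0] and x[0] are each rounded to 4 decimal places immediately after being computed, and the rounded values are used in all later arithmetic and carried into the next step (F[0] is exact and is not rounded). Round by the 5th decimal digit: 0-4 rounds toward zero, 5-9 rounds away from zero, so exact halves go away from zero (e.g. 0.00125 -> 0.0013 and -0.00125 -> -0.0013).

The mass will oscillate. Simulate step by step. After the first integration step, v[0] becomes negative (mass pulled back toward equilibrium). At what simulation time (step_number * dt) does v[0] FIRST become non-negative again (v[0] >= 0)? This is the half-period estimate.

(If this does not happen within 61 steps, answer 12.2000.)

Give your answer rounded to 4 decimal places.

Answer: 1.8000

Derivation:
Step 0: x=[4.6000] v=[0.0000]
Step 1: x=[4.4953] v=[-0.5236]
Step 2: x=[4.2996] v=[-0.9787]
Step 3: x=[4.0385] v=[-1.3057]
Step 4: x=[3.7461] v=[-1.4618]
Step 5: x=[3.4608] v=[-1.4265]
Step 6: x=[3.2199] v=[-1.2045]
Step 7: x=[3.0549] v=[-0.8248]
Step 8: x=[2.9875] v=[-0.3371]
Step 9: x=[3.0264] v=[0.1947]
First v>=0 after going negative at step 9, time=1.8000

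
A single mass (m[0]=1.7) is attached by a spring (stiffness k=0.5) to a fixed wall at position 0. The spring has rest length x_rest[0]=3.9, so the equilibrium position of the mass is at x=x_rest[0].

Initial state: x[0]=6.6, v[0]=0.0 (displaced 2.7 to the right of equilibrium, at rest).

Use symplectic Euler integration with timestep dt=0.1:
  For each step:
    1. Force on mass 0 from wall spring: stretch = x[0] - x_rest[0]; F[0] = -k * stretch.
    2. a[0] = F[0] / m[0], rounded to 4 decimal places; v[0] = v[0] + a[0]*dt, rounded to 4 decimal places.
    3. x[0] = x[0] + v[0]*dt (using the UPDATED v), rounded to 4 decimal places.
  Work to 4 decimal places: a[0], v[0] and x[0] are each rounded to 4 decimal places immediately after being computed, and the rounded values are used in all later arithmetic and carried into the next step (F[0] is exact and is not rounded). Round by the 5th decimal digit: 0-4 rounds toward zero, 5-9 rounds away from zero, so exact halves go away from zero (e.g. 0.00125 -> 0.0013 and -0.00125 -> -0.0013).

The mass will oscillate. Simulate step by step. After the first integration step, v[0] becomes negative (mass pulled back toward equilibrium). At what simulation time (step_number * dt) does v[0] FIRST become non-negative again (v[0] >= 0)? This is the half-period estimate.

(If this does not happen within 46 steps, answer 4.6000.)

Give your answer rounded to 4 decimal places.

Step 0: x=[6.6000] v=[0.0000]
Step 1: x=[6.5921] v=[-0.0794]
Step 2: x=[6.5762] v=[-0.1586]
Step 3: x=[6.5525] v=[-0.2373]
Step 4: x=[6.5210] v=[-0.3153]
Step 5: x=[6.4818] v=[-0.3924]
Step 6: x=[6.4350] v=[-0.4683]
Step 7: x=[6.3807] v=[-0.5429]
Step 8: x=[6.3191] v=[-0.6159]
Step 9: x=[6.2504] v=[-0.6871]
Step 10: x=[6.1748] v=[-0.7562]
Step 11: x=[6.0925] v=[-0.8231]
Step 12: x=[6.0037] v=[-0.8876]
Step 13: x=[5.9088] v=[-0.9495]
Step 14: x=[5.8079] v=[-1.0086]
Step 15: x=[5.7014] v=[-1.0647]
Step 16: x=[5.5896] v=[-1.1177]
Step 17: x=[5.4729] v=[-1.1674]
Step 18: x=[5.3515] v=[-1.2137]
Step 19: x=[5.2259] v=[-1.2564]
Step 20: x=[5.0964] v=[-1.2954]
Step 21: x=[4.9633] v=[-1.3306]
Step 22: x=[4.8271] v=[-1.3619]
Step 23: x=[4.6882] v=[-1.3892]
Step 24: x=[4.5470] v=[-1.4124]
Step 25: x=[4.4039] v=[-1.4314]
Step 26: x=[4.2593] v=[-1.4462]
Step 27: x=[4.1136] v=[-1.4568]
Step 28: x=[3.9673] v=[-1.4631]
Step 29: x=[3.8208] v=[-1.4651]
Step 30: x=[3.6745] v=[-1.4628]
Step 31: x=[3.5289] v=[-1.4562]
Step 32: x=[3.3844] v=[-1.4453]
Step 33: x=[3.2414] v=[-1.4301]
Step 34: x=[3.1003] v=[-1.4107]
Step 35: x=[2.9616] v=[-1.3872]
Step 36: x=[2.8256] v=[-1.3596]
Step 37: x=[2.6928] v=[-1.3280]
Step 38: x=[2.5636] v=[-1.2925]
Step 39: x=[2.4383] v=[-1.2532]
Step 40: x=[2.3173] v=[-1.2102]
Step 41: x=[2.2009] v=[-1.1637]
Step 42: x=[2.0895] v=[-1.1137]
Step 43: x=[1.9835] v=[-1.0605]
Step 44: x=[1.8831] v=[-1.0041]
Step 45: x=[1.7886] v=[-0.9448]
Step 46: x=[1.7003] v=[-0.8827]
v[0] did not become non-negative within 46 steps; using fallback time=4.6000

Answer: 4.6000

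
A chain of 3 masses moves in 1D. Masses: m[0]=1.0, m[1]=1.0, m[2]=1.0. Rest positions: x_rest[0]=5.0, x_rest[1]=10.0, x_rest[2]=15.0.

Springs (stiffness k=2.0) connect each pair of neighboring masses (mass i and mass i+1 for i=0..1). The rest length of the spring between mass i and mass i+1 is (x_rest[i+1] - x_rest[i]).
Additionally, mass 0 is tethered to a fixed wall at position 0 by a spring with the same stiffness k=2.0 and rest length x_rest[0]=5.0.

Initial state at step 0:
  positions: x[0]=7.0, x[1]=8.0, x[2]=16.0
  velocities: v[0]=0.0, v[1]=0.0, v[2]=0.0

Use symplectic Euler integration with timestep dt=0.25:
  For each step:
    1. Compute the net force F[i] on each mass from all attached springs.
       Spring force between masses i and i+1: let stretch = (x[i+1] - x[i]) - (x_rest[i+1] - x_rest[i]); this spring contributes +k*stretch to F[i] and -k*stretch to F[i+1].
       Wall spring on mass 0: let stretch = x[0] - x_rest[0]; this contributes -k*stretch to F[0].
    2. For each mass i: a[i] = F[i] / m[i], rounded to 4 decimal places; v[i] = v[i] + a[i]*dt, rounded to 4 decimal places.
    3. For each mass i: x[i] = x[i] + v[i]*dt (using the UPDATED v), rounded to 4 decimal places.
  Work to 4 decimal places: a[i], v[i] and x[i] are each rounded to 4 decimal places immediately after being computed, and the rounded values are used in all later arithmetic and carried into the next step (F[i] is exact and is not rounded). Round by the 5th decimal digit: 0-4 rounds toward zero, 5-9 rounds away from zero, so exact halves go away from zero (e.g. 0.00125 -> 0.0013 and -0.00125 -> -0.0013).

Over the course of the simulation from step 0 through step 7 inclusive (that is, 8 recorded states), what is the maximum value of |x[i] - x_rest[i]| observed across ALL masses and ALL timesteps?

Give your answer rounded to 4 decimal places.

Answer: 2.3252

Derivation:
Step 0: x=[7.0000 8.0000 16.0000] v=[0.0000 0.0000 0.0000]
Step 1: x=[6.2500 8.8750 15.6250] v=[-3.0000 3.5000 -1.5000]
Step 2: x=[5.0469 10.2656 15.0313] v=[-4.8125 5.5625 -2.3750]
Step 3: x=[3.8653 11.5996 14.4668] v=[-4.7266 5.3360 -2.2579]
Step 4: x=[3.1673 12.3252 14.1689] v=[-2.7921 2.9025 -1.1915]
Step 5: x=[3.2181 12.1366 14.2656] v=[0.2032 -0.7546 0.3867]
Step 6: x=[3.9815 11.0993 14.7212] v=[3.0534 -4.1494 1.8222]
Step 7: x=[5.1369 9.6250 15.3490] v=[4.6216 -5.8974 2.5113]
Max displacement = 2.3252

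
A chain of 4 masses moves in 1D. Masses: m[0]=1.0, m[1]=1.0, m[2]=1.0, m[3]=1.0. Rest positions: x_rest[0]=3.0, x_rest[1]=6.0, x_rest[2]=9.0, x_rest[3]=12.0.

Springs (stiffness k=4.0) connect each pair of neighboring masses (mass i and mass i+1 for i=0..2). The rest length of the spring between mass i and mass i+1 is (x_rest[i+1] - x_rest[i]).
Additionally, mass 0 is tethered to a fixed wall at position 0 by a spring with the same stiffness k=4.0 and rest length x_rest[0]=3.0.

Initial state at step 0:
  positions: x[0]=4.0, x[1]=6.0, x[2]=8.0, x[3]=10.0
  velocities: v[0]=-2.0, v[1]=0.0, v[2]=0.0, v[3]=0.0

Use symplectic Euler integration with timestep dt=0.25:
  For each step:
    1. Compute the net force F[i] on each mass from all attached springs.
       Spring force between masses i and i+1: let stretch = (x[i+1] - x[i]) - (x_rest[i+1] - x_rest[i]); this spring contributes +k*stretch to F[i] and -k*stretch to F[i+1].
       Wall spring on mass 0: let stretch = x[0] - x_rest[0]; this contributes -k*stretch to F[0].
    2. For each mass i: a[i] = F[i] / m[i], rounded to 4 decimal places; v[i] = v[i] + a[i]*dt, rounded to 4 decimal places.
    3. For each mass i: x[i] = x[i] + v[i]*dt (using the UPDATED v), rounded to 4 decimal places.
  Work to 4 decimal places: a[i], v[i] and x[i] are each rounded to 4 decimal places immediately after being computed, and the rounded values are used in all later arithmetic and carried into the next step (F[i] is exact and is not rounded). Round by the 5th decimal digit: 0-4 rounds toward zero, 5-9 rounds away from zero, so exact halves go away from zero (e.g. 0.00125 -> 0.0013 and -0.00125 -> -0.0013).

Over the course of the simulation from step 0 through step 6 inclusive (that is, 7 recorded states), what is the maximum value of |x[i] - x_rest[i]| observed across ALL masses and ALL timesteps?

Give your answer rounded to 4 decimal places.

Answer: 2.1406

Derivation:
Step 0: x=[4.0000 6.0000 8.0000 10.0000] v=[-2.0000 0.0000 0.0000 0.0000]
Step 1: x=[3.0000 6.0000 8.0000 10.2500] v=[-4.0000 0.0000 0.0000 1.0000]
Step 2: x=[2.0000 5.7500 8.0625 10.6875] v=[-4.0000 -1.0000 0.2500 1.7500]
Step 3: x=[1.4375 5.1406 8.2031 11.2188] v=[-2.2500 -2.4375 0.5625 2.1250]
Step 4: x=[1.4414 4.3711 8.3320 11.7461] v=[0.0156 -3.0781 0.5157 2.1093]
Step 5: x=[1.8174 3.8594 8.3242 12.1699] v=[1.5039 -2.0469 -0.0311 1.6952]
Step 6: x=[2.2495 3.9534 8.1617 12.3823] v=[1.7285 0.3759 -0.6502 0.8495]
Max displacement = 2.1406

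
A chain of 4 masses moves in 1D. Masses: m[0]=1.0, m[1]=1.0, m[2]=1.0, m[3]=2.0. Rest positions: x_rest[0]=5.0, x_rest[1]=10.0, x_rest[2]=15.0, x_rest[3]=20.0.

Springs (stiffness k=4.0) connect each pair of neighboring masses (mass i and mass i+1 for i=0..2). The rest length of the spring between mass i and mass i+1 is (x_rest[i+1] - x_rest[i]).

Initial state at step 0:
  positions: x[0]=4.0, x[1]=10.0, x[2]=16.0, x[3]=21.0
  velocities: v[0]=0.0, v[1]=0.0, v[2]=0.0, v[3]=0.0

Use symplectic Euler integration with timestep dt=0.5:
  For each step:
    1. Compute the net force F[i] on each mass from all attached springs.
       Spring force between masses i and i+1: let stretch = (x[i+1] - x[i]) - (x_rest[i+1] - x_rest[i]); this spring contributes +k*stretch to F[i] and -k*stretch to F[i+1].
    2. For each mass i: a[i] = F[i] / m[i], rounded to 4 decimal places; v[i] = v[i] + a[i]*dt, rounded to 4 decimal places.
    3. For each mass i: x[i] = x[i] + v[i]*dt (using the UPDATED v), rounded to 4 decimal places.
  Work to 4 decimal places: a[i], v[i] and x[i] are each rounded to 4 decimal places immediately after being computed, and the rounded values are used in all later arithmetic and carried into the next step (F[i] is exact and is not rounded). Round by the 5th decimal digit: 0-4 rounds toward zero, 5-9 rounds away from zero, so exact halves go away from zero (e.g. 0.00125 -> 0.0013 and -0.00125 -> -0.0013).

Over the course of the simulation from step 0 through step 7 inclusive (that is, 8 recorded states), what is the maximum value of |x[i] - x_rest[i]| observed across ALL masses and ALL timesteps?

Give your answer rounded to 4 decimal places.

Step 0: x=[4.0000 10.0000 16.0000 21.0000] v=[0.0000 0.0000 0.0000 0.0000]
Step 1: x=[5.0000 10.0000 15.0000 21.0000] v=[2.0000 0.0000 -2.0000 0.0000]
Step 2: x=[6.0000 10.0000 15.0000 20.5000] v=[2.0000 0.0000 0.0000 -1.0000]
Step 3: x=[6.0000 11.0000 15.5000 19.7500] v=[0.0000 2.0000 1.0000 -1.5000]
Step 4: x=[6.0000 11.5000 15.7500 19.3750] v=[0.0000 1.0000 0.5000 -0.7500]
Step 5: x=[6.5000 10.7500 15.3750 19.6875] v=[1.0000 -1.5000 -0.7500 0.6250]
Step 6: x=[6.2500 10.3750 14.6875 20.3438] v=[-0.5000 -0.7500 -1.3750 1.3125]
Step 7: x=[5.1250 10.1875 15.3438 20.6719] v=[-2.2500 -0.3750 1.3126 0.6562]
Max displacement = 1.5000

Answer: 1.5000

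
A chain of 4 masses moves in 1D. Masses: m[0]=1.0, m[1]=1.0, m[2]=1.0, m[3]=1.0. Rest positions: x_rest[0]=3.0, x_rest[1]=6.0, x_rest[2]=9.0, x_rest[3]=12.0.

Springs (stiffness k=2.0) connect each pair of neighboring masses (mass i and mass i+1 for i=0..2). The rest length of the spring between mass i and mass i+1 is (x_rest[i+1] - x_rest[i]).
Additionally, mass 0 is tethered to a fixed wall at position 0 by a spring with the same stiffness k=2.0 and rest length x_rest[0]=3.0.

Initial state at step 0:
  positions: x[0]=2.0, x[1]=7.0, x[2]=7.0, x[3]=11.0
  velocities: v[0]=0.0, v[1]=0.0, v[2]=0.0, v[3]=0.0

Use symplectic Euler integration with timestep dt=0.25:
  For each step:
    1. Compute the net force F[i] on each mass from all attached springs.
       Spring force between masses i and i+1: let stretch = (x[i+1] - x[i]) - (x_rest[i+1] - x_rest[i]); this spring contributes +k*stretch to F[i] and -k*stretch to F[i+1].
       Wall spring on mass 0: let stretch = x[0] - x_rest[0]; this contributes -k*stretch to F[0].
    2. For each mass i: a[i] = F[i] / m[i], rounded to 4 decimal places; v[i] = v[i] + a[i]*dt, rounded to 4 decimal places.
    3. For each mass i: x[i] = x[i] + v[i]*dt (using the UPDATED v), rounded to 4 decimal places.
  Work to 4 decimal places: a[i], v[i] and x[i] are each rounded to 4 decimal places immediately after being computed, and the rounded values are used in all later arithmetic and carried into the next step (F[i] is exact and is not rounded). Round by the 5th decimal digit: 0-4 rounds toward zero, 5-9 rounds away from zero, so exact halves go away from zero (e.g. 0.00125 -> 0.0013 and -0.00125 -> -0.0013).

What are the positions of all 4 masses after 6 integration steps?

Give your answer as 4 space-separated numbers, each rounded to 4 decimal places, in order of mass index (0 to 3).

Answer: 2.8921 4.8285 8.6387 11.4052

Derivation:
Step 0: x=[2.0000 7.0000 7.0000 11.0000] v=[0.0000 0.0000 0.0000 0.0000]
Step 1: x=[2.3750 6.3750 7.5000 10.8750] v=[1.5000 -2.5000 2.0000 -0.5000]
Step 2: x=[2.9531 5.3906 8.2813 10.7031] v=[2.3125 -3.9375 3.1250 -0.6875]
Step 3: x=[3.4668 4.4629 9.0040 10.6035] v=[2.0547 -3.7109 2.8906 -0.3984]
Step 4: x=[3.6717 3.9783 9.3590 10.6790] v=[0.8194 -1.9384 1.4198 0.3019]
Step 5: x=[3.4559 4.1280 9.2064 10.9645] v=[-0.8632 0.5987 -0.6106 1.1419]
Step 6: x=[2.8921 4.8285 8.6387 11.4052] v=[-2.2551 2.8019 -2.2708 1.7629]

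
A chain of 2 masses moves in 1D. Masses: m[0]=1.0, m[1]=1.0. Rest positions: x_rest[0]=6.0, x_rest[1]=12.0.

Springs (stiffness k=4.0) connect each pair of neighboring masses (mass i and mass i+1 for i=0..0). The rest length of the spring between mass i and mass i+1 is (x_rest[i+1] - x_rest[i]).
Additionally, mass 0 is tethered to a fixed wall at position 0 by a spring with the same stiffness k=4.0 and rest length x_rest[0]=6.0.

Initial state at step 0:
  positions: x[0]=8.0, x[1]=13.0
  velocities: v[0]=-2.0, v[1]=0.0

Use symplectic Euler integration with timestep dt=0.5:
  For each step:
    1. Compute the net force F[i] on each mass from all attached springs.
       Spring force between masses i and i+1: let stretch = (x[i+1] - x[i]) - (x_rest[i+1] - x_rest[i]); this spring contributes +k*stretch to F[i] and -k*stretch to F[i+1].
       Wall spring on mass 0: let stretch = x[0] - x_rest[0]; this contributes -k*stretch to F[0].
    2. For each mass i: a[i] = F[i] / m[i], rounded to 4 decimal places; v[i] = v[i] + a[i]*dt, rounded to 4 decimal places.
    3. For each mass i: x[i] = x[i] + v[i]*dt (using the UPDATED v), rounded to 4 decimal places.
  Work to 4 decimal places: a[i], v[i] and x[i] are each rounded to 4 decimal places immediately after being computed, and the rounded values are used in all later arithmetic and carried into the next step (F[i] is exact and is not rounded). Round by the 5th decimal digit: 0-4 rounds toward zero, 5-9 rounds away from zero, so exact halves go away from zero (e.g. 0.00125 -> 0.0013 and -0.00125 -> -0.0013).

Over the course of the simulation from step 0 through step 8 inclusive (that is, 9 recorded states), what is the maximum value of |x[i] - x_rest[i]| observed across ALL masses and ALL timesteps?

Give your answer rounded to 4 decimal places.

Answer: 3.0000

Derivation:
Step 0: x=[8.0000 13.0000] v=[-2.0000 0.0000]
Step 1: x=[4.0000 14.0000] v=[-8.0000 2.0000]
Step 2: x=[6.0000 11.0000] v=[4.0000 -6.0000]
Step 3: x=[7.0000 9.0000] v=[2.0000 -4.0000]
Step 4: x=[3.0000 11.0000] v=[-8.0000 4.0000]
Step 5: x=[4.0000 11.0000] v=[2.0000 0.0000]
Step 6: x=[8.0000 10.0000] v=[8.0000 -2.0000]
Step 7: x=[6.0000 13.0000] v=[-4.0000 6.0000]
Step 8: x=[5.0000 15.0000] v=[-2.0000 4.0000]
Max displacement = 3.0000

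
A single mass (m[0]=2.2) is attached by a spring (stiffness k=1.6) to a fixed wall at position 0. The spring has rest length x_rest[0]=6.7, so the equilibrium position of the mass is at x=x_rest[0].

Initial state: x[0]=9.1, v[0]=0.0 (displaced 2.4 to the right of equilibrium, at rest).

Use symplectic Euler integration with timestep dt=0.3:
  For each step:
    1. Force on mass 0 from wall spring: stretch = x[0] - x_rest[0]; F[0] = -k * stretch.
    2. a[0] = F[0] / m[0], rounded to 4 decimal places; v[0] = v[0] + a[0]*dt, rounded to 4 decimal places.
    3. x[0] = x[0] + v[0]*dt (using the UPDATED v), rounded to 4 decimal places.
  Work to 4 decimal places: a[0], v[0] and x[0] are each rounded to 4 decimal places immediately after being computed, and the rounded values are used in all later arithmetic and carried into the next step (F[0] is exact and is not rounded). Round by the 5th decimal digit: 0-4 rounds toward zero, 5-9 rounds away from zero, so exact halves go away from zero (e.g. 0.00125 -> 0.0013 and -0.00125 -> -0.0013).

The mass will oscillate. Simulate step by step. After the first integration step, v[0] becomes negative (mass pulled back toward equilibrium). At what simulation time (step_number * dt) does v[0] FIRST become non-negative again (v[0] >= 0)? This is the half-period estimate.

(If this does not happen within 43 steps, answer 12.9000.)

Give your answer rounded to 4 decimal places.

Step 0: x=[9.1000] v=[0.0000]
Step 1: x=[8.9429] v=[-0.5237]
Step 2: x=[8.6390] v=[-1.0131]
Step 3: x=[8.2081] v=[-1.4362]
Step 4: x=[7.6785] v=[-1.7652]
Step 5: x=[7.0849] v=[-1.9787]
Step 6: x=[6.4661] v=[-2.0627]
Step 7: x=[5.8626] v=[-2.0117]
Step 8: x=[5.3139] v=[-1.8290]
Step 9: x=[4.8559] v=[-1.5266]
Step 10: x=[4.5186] v=[-1.1242]
Step 11: x=[4.3241] v=[-0.6483]
Step 12: x=[4.2851] v=[-0.1299]
Step 13: x=[4.4042] v=[0.3970]
First v>=0 after going negative at step 13, time=3.9000

Answer: 3.9000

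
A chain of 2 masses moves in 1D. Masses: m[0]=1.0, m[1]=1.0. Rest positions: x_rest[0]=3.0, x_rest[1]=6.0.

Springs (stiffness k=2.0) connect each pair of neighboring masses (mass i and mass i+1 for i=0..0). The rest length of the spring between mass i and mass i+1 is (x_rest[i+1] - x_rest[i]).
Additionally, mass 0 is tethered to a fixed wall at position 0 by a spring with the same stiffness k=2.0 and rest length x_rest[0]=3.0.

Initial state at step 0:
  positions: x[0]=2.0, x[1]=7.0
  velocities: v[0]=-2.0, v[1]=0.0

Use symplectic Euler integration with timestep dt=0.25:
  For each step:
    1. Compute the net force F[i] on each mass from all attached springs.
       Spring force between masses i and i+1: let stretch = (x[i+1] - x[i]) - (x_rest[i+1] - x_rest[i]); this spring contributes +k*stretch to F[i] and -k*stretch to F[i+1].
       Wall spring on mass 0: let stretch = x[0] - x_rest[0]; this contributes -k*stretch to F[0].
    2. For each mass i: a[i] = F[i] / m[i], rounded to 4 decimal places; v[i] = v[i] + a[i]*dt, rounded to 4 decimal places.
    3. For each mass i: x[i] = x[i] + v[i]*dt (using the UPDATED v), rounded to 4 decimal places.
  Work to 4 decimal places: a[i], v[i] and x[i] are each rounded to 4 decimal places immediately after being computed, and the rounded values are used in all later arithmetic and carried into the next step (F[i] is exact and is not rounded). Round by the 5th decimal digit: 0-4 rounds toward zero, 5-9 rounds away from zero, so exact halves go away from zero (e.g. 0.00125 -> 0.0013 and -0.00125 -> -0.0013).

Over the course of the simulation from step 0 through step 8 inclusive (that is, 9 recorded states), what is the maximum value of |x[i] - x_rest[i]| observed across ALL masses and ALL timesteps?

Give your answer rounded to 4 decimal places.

Answer: 1.7009

Derivation:
Step 0: x=[2.0000 7.0000] v=[-2.0000 0.0000]
Step 1: x=[1.8750 6.7500] v=[-0.5000 -1.0000]
Step 2: x=[2.1250 6.2656] v=[1.0000 -1.9375]
Step 3: x=[2.6270 5.6387] v=[2.0078 -2.5078]
Step 4: x=[3.1771 5.0103] v=[2.2002 -2.5137]
Step 5: x=[3.5592 4.5277] v=[1.5283 -1.9303]
Step 6: x=[3.6175 4.2991] v=[0.2330 -0.9146]
Step 7: x=[3.3088 4.3603] v=[-1.2350 0.2446]
Step 8: x=[2.7179 4.6650] v=[-2.3637 1.2189]
Max displacement = 1.7009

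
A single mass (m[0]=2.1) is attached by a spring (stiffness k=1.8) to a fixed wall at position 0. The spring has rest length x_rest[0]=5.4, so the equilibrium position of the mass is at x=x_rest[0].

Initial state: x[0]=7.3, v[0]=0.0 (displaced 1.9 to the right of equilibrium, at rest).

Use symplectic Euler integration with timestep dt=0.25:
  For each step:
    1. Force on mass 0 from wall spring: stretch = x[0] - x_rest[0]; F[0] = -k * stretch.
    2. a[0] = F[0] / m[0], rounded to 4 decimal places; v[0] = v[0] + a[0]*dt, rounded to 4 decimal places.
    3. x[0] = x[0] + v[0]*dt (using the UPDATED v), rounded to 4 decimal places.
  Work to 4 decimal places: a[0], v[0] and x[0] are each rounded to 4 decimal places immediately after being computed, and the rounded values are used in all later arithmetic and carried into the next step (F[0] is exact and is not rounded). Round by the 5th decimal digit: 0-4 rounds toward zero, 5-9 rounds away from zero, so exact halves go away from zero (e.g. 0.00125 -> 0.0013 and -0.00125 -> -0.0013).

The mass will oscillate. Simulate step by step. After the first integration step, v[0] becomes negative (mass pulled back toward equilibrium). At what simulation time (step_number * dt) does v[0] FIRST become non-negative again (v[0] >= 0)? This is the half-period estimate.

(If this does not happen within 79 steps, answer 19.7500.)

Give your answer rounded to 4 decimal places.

Step 0: x=[7.3000] v=[0.0000]
Step 1: x=[7.1982] v=[-0.4072]
Step 2: x=[7.0001] v=[-0.7925]
Step 3: x=[6.7163] v=[-1.1354]
Step 4: x=[6.3619] v=[-1.4175]
Step 5: x=[5.9560] v=[-1.6236]
Step 6: x=[5.5203] v=[-1.7428]
Step 7: x=[5.0782] v=[-1.7686]
Step 8: x=[4.6533] v=[-1.6997]
Step 9: x=[4.2684] v=[-1.5397]
Step 10: x=[3.9441] v=[-1.2972]
Step 11: x=[3.6978] v=[-0.9852]
Step 12: x=[3.5427] v=[-0.6205]
Step 13: x=[3.4871] v=[-0.2225]
Step 14: x=[3.5340] v=[0.1874]
First v>=0 after going negative at step 14, time=3.5000

Answer: 3.5000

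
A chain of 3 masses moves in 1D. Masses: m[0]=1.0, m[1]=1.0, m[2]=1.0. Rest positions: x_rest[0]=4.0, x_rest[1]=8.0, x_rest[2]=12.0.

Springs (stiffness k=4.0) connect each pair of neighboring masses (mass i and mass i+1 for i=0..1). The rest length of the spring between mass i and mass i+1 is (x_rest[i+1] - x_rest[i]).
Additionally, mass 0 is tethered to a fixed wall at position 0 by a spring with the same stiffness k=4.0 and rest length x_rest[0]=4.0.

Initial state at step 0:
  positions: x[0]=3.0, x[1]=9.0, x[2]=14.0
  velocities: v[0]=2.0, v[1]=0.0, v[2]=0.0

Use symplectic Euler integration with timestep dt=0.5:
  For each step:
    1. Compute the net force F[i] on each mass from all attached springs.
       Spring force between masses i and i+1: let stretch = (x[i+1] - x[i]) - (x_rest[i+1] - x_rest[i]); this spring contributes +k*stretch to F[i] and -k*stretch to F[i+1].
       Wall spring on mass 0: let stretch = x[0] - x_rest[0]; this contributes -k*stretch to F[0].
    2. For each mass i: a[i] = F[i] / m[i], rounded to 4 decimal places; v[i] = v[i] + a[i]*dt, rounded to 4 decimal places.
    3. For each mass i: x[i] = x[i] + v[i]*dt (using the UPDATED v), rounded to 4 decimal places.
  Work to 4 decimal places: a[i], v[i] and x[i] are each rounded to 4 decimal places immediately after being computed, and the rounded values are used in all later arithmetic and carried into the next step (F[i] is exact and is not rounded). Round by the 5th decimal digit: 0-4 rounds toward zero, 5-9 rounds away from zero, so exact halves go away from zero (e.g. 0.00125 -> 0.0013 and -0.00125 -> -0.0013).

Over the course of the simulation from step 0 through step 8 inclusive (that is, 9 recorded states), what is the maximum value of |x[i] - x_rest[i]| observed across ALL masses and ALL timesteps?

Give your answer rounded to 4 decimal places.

Step 0: x=[3.0000 9.0000 14.0000] v=[2.0000 0.0000 0.0000]
Step 1: x=[7.0000 8.0000 13.0000] v=[8.0000 -2.0000 -2.0000]
Step 2: x=[5.0000 11.0000 11.0000] v=[-4.0000 6.0000 -4.0000]
Step 3: x=[4.0000 8.0000 13.0000] v=[-2.0000 -6.0000 4.0000]
Step 4: x=[3.0000 6.0000 14.0000] v=[-2.0000 -4.0000 2.0000]
Step 5: x=[2.0000 9.0000 11.0000] v=[-2.0000 6.0000 -6.0000]
Step 6: x=[6.0000 7.0000 10.0000] v=[8.0000 -4.0000 -2.0000]
Step 7: x=[5.0000 7.0000 10.0000] v=[-2.0000 0.0000 0.0000]
Step 8: x=[1.0000 8.0000 11.0000] v=[-8.0000 2.0000 2.0000]
Max displacement = 3.0000

Answer: 3.0000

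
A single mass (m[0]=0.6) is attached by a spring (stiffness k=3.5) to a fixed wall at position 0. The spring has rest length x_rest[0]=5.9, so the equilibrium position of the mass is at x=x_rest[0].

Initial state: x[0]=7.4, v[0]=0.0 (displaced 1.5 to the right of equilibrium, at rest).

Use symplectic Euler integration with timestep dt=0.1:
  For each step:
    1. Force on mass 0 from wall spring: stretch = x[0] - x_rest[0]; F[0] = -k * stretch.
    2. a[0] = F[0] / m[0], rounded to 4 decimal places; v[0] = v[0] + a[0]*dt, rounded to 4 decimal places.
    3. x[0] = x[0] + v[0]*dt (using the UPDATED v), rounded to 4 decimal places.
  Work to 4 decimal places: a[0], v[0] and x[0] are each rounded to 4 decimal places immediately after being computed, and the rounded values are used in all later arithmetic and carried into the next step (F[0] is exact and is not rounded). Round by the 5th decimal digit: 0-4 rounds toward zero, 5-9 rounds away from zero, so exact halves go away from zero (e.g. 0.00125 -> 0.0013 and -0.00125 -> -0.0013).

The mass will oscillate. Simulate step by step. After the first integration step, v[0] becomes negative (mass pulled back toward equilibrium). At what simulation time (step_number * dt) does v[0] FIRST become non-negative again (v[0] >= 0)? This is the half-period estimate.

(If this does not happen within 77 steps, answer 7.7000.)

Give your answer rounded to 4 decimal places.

Step 0: x=[7.4000] v=[0.0000]
Step 1: x=[7.3125] v=[-0.8750]
Step 2: x=[7.1426] v=[-1.6990]
Step 3: x=[6.9002] v=[-2.4239]
Step 4: x=[6.5995] v=[-3.0074]
Step 5: x=[6.2580] v=[-3.4154]
Step 6: x=[5.8956] v=[-3.6242]
Step 7: x=[5.5334] v=[-3.6216]
Step 8: x=[5.1926] v=[-3.4078]
Step 9: x=[4.8931] v=[-2.9952]
Step 10: x=[4.6523] v=[-2.4078]
Step 11: x=[4.4843] v=[-1.6800]
Step 12: x=[4.3989] v=[-0.8542]
Step 13: x=[4.4010] v=[0.0214]
First v>=0 after going negative at step 13, time=1.3000

Answer: 1.3000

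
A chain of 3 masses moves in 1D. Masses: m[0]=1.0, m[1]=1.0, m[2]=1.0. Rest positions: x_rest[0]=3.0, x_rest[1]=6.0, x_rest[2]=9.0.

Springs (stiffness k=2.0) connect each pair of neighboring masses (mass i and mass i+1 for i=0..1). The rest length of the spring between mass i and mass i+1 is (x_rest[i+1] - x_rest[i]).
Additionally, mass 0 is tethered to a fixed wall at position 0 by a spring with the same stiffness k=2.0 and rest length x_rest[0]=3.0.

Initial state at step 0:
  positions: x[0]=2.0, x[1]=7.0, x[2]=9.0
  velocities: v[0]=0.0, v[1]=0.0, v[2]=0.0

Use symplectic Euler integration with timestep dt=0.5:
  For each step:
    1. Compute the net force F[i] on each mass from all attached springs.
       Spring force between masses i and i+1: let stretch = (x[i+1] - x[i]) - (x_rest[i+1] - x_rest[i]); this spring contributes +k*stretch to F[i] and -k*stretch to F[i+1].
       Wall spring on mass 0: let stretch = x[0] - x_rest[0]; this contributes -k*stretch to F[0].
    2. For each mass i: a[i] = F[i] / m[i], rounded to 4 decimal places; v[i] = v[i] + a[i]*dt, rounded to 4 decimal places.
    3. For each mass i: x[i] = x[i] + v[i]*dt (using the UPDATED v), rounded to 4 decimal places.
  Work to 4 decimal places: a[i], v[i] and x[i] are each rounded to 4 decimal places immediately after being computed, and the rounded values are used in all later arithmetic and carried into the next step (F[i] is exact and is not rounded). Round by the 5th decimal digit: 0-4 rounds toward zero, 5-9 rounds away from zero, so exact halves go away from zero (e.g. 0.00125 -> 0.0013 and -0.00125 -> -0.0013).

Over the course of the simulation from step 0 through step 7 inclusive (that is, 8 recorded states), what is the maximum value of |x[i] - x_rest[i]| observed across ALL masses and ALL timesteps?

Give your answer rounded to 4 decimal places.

Step 0: x=[2.0000 7.0000 9.0000] v=[0.0000 0.0000 0.0000]
Step 1: x=[3.5000 5.5000 9.5000] v=[3.0000 -3.0000 1.0000]
Step 2: x=[4.2500 5.0000 9.5000] v=[1.5000 -1.0000 0.0000]
Step 3: x=[3.2500 6.3750 8.7500] v=[-2.0000 2.7500 -1.5000]
Step 4: x=[2.1875 7.3750 8.3125] v=[-2.1250 2.0000 -0.8750]
Step 5: x=[2.6250 6.2500 8.9063] v=[0.8750 -2.2500 1.1875]
Step 6: x=[3.5625 4.6407 9.6719] v=[1.8750 -3.2187 1.5312]
Step 7: x=[3.2579 5.0079 9.4219] v=[-0.6093 0.7343 -0.5000]
Max displacement = 1.3750

Answer: 1.3750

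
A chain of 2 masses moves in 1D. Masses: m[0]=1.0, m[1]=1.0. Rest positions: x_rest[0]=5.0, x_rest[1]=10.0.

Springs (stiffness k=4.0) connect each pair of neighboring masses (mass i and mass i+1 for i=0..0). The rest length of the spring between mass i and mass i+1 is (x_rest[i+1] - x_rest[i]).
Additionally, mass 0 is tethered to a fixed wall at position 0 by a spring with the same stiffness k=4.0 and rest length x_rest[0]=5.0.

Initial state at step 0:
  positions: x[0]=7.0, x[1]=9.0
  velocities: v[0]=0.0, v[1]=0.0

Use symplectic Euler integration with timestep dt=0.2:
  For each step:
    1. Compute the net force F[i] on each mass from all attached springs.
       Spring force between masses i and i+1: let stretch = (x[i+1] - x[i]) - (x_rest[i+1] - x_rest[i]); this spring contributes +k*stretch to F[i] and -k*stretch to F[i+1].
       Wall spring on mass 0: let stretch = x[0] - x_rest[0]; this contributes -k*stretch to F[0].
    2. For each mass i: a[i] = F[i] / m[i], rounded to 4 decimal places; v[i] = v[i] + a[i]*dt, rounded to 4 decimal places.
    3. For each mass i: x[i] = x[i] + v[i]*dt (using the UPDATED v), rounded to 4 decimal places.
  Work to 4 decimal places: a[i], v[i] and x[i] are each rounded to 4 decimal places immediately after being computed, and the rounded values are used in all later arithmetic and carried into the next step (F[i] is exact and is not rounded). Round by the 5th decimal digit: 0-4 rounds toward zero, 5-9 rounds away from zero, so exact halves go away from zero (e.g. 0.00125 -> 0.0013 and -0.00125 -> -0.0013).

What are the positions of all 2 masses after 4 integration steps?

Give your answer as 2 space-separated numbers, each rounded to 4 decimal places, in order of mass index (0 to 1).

Answer: 3.0755 11.2941

Derivation:
Step 0: x=[7.0000 9.0000] v=[0.0000 0.0000]
Step 1: x=[6.2000 9.4800] v=[-4.0000 2.4000]
Step 2: x=[4.9328 10.2352] v=[-6.3360 3.7760]
Step 3: x=[3.7247 10.9420] v=[-6.0403 3.5341]
Step 4: x=[3.0755 11.2941] v=[-3.2462 1.7603]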